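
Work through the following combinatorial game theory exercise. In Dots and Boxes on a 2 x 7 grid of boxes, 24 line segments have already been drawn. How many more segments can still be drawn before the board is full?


Grid: 2 x 7 boxes, i.e. 3 rows and 8 columns of dots.
Horizontal edges: (rows + 1) * cols = 3 * 7 = 21
Vertical edges: rows * (cols + 1) = 2 * 8 = 16
Total edges: 21 + 16 = 37
Edges drawn: 24
Remaining: 37 - 24 = 13

13


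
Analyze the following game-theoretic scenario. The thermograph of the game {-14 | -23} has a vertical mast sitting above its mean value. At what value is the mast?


Game = {-14 | -23}, a switch {a | b} with numbers a > b.
Its thermograph has left wall a - t and right wall b + t, which meet at t = (a - b)/2, where both equal (a + b)/2. So the mast (mean value) is at (a + b)/2.
Mean = (-14 + (-23))/2 = -37/2 = -37/2

-37/2


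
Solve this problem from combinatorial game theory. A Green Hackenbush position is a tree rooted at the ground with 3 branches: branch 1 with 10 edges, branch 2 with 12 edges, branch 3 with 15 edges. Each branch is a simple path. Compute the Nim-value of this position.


The tree has 3 branches from the ground vertex.
In Green Hackenbush, the Nim-value of a simple path of length k is k.
Branch 1: length 10, Nim-value = 10
Branch 2: length 12, Nim-value = 12
Branch 3: length 15, Nim-value = 15
Total Nim-value = XOR of all branch values:
0 XOR 10 = 10
10 XOR 12 = 6
6 XOR 15 = 9
Nim-value of the tree = 9

9


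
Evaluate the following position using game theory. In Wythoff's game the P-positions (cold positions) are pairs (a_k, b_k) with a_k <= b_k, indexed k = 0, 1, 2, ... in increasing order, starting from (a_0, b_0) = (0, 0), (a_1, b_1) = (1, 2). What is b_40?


By Wythoff's theorem, a_k = floor(k * phi) and b_k = floor(k * phi^2) = a_k + k, where phi = (1 + sqrt(5))/2 is the golden ratio.
phi = (1 + sqrt(5))/2 = 1.618034
phi^2 = phi + 1 = 2.618034
k = 40
k * phi^2 = 40 * 2.618034 = 104.721360
b_40 = floor(k * phi^2) = 104 (check: a_40 + k = 64 + 40 = 104)

104


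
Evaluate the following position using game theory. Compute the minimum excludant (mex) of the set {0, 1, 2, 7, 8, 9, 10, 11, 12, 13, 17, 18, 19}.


Set = {0, 1, 2, 7, 8, 9, 10, 11, 12, 13, 17, 18, 19}
0 is in the set.
1 is in the set.
2 is in the set.
3 is NOT in the set. This is the mex.
mex = 3

3


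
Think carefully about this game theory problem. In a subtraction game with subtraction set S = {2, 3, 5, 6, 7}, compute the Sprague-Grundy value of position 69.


The subtraction set is S = {2, 3, 5, 6, 7}.
G(k) = mex{ G(k - s) : s in S, s <= k }. We compute iteratively: G(0) = 0.
G(1) = mex({}) = 0
G(2) = mex({0}) = 1
G(3) = mex({0}) = 1
G(4) = mex({0, 1}) = 2
G(5) = mex({0, 1}) = 2
G(6) = mex({0, 1, 2}) = 3
G(7) = mex({0, 1, 2}) = 3
G(8) = mex({0, 1, 2, 3}) = 4
G(9) = mex({1, 2, 3}) = 0
G(10) = mex({1, 2, 3, 4}) = 0
G(11) = mex({0, 2, 3, 4}) = 1
G(12) = mex({0, 2, 3}) = 1
G(13) = mex({0, 1, 3, 4}) = 2
G(14) = mex({0, 1, 3, 4}) = 2
G(15) = mex({0, 1, 2, 4}) = 3
Observe that G(9)..G(15) = 0, 0, 1, 1, 2, 2, 3 repeats G(0)..G(6) = 0, 0, 1, 1, 2, 2, 3.
For k >= max(S) = 7, G(k) is determined by the previous 7 values G(k-7)..G(k-1); a window of 7 consecutive values has recurred shifted by 9, so by induction G(k + 9) = G(k) for all k >= 0: the sequence is periodic from the start with period 9.
One period: G(0..8) = 0, 0, 1, 1, 2, 2, 3, 3, 4.
69 mod 9 = 6, so G(69) = G(6) = 3.

3


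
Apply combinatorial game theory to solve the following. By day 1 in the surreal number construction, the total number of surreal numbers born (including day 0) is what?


Day 0: {|} = 0 is born. Count = 1.
Day n: the number of surreal numbers born by day n is 2^(n+1) - 1.
By day 0: 2^1 - 1 = 1
By day 1: 2^2 - 1 = 3
By day 1: 3 surreal numbers.

3


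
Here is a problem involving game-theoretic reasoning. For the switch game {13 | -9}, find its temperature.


The game is {13 | -9}, a switch {a | b} with numbers a > b.
Cooling {a | b} by t gives {a - t | b + t}, which stops being hot when a - t = b + t, i.e. at t = (a - b)/2. So the temperature of a switch is (a - b)/2.
Temperature = (Left option - Right option) / 2
= (13 - (-9)) / 2
= 22 / 2
= 11

11


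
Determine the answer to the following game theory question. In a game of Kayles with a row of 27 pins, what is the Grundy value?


Kayles: a move removes 1 or 2 adjacent pins from a contiguous row.
Removing pins from a row of k leaves two independent rows (a, b) with a + b = k - 1 (one pin) or a + b = k - 2 (two pins); an end removal gives a = 0.
By Sprague-Grundy, G(k) = mex{ G(a) XOR G(b) } over all these splits. G(0) = 0.
G(1): splits (0,0):0^0=0 -> mex({0}) = 1
G(2): splits (0,1):0^1=1 (0,0):0^0=0 -> mex({0, 1}) = 2
G(3): splits (0,2):0^2=2 (1,1):1^1=0 (0,1):0^1=1 -> mex({0, 1, 2}) = 3
G(4): splits (0,3):0^3=3 (1,2):1^2=3 (0,2):0^2=2 (1,1):1^1=0 -> mex({0, 2, 3}) = 1
G(5): splits (0,4):0^1=1 (1,3):1^3=2 (2,2):2^2=0 (0,3):0^3=3 (1,2):1^2=3 -> mex({0, 1, 2, 3}) = 4
G(6) = mex({0, 1, 2, 4}) = 3
G(7) = mex({0, 1, 3, 4, 5}) = 2
G(8) = mex({0, 2, 3, 5, 6}) = 1
G(9) = mex({0, 1, 2, 3, 6, 7}) = 4
G(10) = mex({0, 1, 3, 4, 5, 7}) = 2
G(11) = mex({0, 1, 2, 3, 4, 5}) = 6
G(12) = mex({0, 1, 2, 3, 5, 6, 7}) = 4
G(13) = mex({0, 2, 3, 4, 6, 7}) = 1
G(14) = mex({0, 1, 4, 5, 6, 7}) = 2
G(15) = mex({0, 1, 2, 3, 4, 5, 6}) = 7
G(16) = mex({0, 2, 3, 5, 6, 7}) = 1
G(17) = mex({0, 1, 2, 3, 5, 6, 7}) = 4
G(18) = mex({0, 1, 2, 4, 5, 6}) = 3
G(19) = mex({0, 1, 3, 4, 5, 7}) = 2
G(20) = mex({0, 2, 3, 4, 5, 6, 7}) = 1
G(21) = mex({0, 1, 2, 3, 5, 6, 7}) = 4
G(22) = mex({0, 1, 2, 3, 4, 5, 7}) = 6
G(23) = mex({0, 1, 2, 3, 4, 5, 6}) = 7
G(24) = mex({0, 1, 2, 3, 5, 6, 7}) = 4
G(25) = mex({0, 2, 3, 4, 6, 7}) = 1
G(26) = mex({0, 1, 3, 4, 5, 6, 7}) = 2
G(27) = mex({0, 1, 2, 3, 4, 5, 6, 7}) = 8
Therefore G(27) = 8.

8


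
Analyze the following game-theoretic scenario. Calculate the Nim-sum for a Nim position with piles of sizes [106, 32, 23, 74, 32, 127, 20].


We need the XOR (exclusive or) of all pile sizes.
After XOR-ing pile 1 (size 106): 0 XOR 106 = 106
After XOR-ing pile 2 (size 32): 106 XOR 32 = 74
After XOR-ing pile 3 (size 23): 74 XOR 23 = 93
After XOR-ing pile 4 (size 74): 93 XOR 74 = 23
After XOR-ing pile 5 (size 32): 23 XOR 32 = 55
After XOR-ing pile 6 (size 127): 55 XOR 127 = 72
After XOR-ing pile 7 (size 20): 72 XOR 20 = 92
The Nim-value of this position is 92.

92


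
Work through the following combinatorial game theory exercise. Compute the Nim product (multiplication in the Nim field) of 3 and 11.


Nim multiplication is bilinear over XOR: (u XOR v) * w = (u*w) XOR (v*w).
So we split each operand into its bit components and XOR the pairwise Nim products.
3 = 1 + 2 (as XOR of powers of 2).
11 = 1 + 2 + 8 (as XOR of powers of 2).
Using the standard Nim-product table on single bits:
  2*2 = 3,   2*4 = 8,   2*8 = 12,
  4*4 = 6,   4*8 = 11,  8*8 = 13,
and  1*x = x (identity), k*l = l*k (commutative).
Pairwise Nim products:
  1 * 1 = 1
  1 * 2 = 2
  1 * 8 = 8
  2 * 1 = 2
  2 * 2 = 3
  2 * 8 = 12
XOR them: 1 XOR 2 XOR 8 XOR 2 XOR 3 XOR 12 = 6.
Result: 3 * 11 = 6 (in Nim).

6


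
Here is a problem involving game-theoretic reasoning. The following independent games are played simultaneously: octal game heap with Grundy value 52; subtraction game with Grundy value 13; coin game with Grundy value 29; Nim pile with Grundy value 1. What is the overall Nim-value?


By the Sprague-Grundy theorem, the Grundy value of a sum of games is the XOR of individual Grundy values.
octal game heap: Grundy value = 52. Running XOR: 0 XOR 52 = 52
subtraction game: Grundy value = 13. Running XOR: 52 XOR 13 = 57
coin game: Grundy value = 29. Running XOR: 57 XOR 29 = 36
Nim pile: Grundy value = 1. Running XOR: 36 XOR 1 = 37
The combined Grundy value is 37.

37


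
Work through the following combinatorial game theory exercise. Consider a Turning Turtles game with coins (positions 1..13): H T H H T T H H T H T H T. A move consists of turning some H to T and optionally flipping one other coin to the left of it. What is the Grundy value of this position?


Coins: H T H H T T H H T H T H T
Key fact: a single head at position k behaves exactly like a Nim heap of size k (turning it to T and optionally flipping a coin at j < k corresponds to moving the heap from k to j, or to 0), and heads combine as a disjunctive sum (two heads at the same place would cancel, matching j XOR j = 0). So the Nim-value is the XOR of the 1-indexed positions of the heads.
Face-up positions (1-indexed): [1, 3, 4, 7, 8, 10, 12]
XOR 0 with 1: 0 XOR 1 = 1
XOR 1 with 3: 1 XOR 3 = 2
XOR 2 with 4: 2 XOR 4 = 6
XOR 6 with 7: 6 XOR 7 = 1
XOR 1 with 8: 1 XOR 8 = 9
XOR 9 with 10: 9 XOR 10 = 3
XOR 3 with 12: 3 XOR 12 = 15
Nim-value = 15

15


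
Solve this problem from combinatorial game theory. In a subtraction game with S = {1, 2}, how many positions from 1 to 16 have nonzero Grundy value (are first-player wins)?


Subtraction set S = {1, 2}, so G(n) = n mod 3.
G(n) = 0 when n is a multiple of 3.
Multiples of 3 in [1, 16]: 5
N-positions (nonzero Grundy) = 16 - 5 = 11

11


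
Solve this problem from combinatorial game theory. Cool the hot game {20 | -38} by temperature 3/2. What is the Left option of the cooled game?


Original game: {20 | -38} (a switch {a | b} with a > b).
Cooling by t (for t below the temperature (a - b)/2 = 29) taxes each move by t: {a | b} cooled by t is {a - t | b + t}.
Cooling amount: t = 3/2
Cooled Left option: 20 - 3/2 = 37/2
Cooled Right option: -38 + 3/2 = -73/2
Cooled game: {37/2 | -73/2}
Left option = 37/2

37/2


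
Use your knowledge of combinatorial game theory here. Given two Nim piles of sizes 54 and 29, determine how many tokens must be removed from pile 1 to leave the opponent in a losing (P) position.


Piles: 54 and 29
Current XOR: 54 XOR 29 = 43 (non-zero, so this is an N-position).
To make the XOR zero, we need to find a move that balances the piles.
For pile 1 (size 54): target = 54 XOR 43 = 29
We reduce pile 1 from 54 to 29.
Tokens removed: 54 - 29 = 25
Verification: 29 XOR 29 = 0

25


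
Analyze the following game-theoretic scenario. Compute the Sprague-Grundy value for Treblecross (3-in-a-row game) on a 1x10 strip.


Treblecross: place X on empty cells; 3-in-a-row wins.
Playing within two cells of an existing X lets the opponent win at once, so sensible play treats the cells i-2..i+2 around each X as dead. The player left with no safe cell loses, so this is a normal-play take-away game on strips of safe cells.
Placing X at cell i (0-indexed) of a strip of k safe cells leaves independent strips of sizes max(0, i-2) and max(0, k-i-3). Hence G(k) = mex{ G(max(0,i-2)) XOR G(max(0,k-i-3)) : 0 <= i < k }, with G(0) = 0.
G(1): splits (0,0):0^0=0 -> mex({0}) = 1
G(2): splits (0,0):0^0=0 -> mex({0}) = 1
G(3): splits (0,0):0^0=0 -> mex({0}) = 1
G(4): splits (0,1):0^1=1 (0,0):0^0=0 -> mex({0, 1}) = 2
G(5): splits (0,2):0^1=1 (0,1):0^1=1 (0,0):0^0=0 -> mex({0, 1}) = 2
G(6) = mex({1}) = 0
G(7) = mex({0, 1, 2}) = 3
G(8) = mex({0, 1, 2}) = 3
G(9) = mex({0, 2}) = 1
G(10) = mex({0, 2, 3}) = 1
Therefore G(10) = 1.

1


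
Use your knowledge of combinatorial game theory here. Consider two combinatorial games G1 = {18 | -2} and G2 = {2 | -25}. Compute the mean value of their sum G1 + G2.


G1 = {18 | -2}, G2 = {2 | -25}
Each is a switch {a | b} with numbers a > b; its mean value is (a + b)/2, and mean value is additive over game sums: m(G1 + G2) = m(G1) + m(G2).
Mean of G1 = (18 + (-2))/2 = 16/2 = 8
Mean of G2 = (2 + (-25))/2 = -23/2 = -23/2
Mean of G1 + G2 = 8 + -23/2 = -7/2

-7/2


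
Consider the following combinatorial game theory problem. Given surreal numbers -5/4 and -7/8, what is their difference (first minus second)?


x = -5/4, y = -7/8
Converting to common denominator: 8
x = -10/8, y = -7/8
x - y = -5/4 - -7/8 = -3/8

-3/8


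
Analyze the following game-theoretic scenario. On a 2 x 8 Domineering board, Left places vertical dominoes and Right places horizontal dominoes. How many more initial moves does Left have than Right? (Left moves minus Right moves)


Board is 2 x 8 (rows x cols).
Left (vertical) placements: (rows-1) * cols = 1 * 8 = 8
Right (horizontal) placements: rows * (cols-1) = 2 * 7 = 14
Advantage = Left - Right = 8 - 14 = -6

-6


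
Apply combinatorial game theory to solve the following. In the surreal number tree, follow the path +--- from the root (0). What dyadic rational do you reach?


Sign expansion: +---
Rule: track bounds (lo, hi), initially (-inf, +inf). On '+', the current value becomes lo and we move to the simplest number in (value, hi): value + 1 if hi = +inf, otherwise the midpoint (value + hi)/2. On '-', the current value becomes hi and we move to value - 1 if lo = -inf, otherwise the midpoint (lo + value)/2.
Start at 0.
Step 1: sign = +, move right. Bounds: (0, +inf). Value = 1
Step 2: sign = -, move left. Bounds: (0, 1). Value = 1/2
Step 3: sign = -, move left. Bounds: (0, 1/2). Value = 1/4
Step 4: sign = -, move left. Bounds: (0, 1/4). Value = 1/8
The surreal number with sign expansion +--- is 1/8.

1/8


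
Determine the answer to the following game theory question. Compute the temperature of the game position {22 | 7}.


The game is {22 | 7}, a switch {a | b} with numbers a > b.
Cooling {a | b} by t gives {a - t | b + t}, which stops being hot when a - t = b + t, i.e. at t = (a - b)/2. So the temperature of a switch is (a - b)/2.
Temperature = (Left option - Right option) / 2
= (22 - (7)) / 2
= 15 / 2
= 15/2

15/2


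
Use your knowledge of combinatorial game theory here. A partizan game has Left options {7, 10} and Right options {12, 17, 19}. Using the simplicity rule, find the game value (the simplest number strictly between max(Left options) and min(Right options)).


Left options: {7, 10}, max = 10
Right options: {12, 17, 19}, min = 12
All options are numbers and max(Left) < min(Right), so by the simplicity theorem the value is the simplest (earliest-born) number strictly between 10 and 12.
The only integer strictly between 10 and 12 is 11.
No non-integer in the interval can be simpler: if x is a non-integer in the interval, then floor(x) or ceil(x) also lies in the interval (the interval contains an integer), and both are proper prefixes of x's sign expansion, i.e. born earlier. So the game value is 11.
Game value = 11

11


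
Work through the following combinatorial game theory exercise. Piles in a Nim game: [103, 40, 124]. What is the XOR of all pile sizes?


We need the XOR (exclusive or) of all pile sizes.
After XOR-ing pile 1 (size 103): 0 XOR 103 = 103
After XOR-ing pile 2 (size 40): 103 XOR 40 = 79
After XOR-ing pile 3 (size 124): 79 XOR 124 = 51
The Nim-value of this position is 51.

51


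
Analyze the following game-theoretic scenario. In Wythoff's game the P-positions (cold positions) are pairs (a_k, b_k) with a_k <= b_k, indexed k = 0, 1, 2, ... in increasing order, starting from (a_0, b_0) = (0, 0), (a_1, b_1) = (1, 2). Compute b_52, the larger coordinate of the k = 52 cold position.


By Wythoff's theorem, a_k = floor(k * phi) and b_k = floor(k * phi^2) = a_k + k, where phi = (1 + sqrt(5))/2 is the golden ratio.
phi = (1 + sqrt(5))/2 = 1.618034
phi^2 = phi + 1 = 2.618034
k = 52
k * phi^2 = 52 * 2.618034 = 136.137767
b_52 = floor(k * phi^2) = 136 (check: a_52 + k = 84 + 52 = 136)

136


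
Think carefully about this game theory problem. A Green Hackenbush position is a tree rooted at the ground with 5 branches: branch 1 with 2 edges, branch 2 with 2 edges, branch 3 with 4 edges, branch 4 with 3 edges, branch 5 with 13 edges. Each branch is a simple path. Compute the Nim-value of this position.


The tree has 5 branches from the ground vertex.
In Green Hackenbush, the Nim-value of a simple path of length k is k.
Branch 1: length 2, Nim-value = 2
Branch 2: length 2, Nim-value = 2
Branch 3: length 4, Nim-value = 4
Branch 4: length 3, Nim-value = 3
Branch 5: length 13, Nim-value = 13
Total Nim-value = XOR of all branch values:
0 XOR 2 = 2
2 XOR 2 = 0
0 XOR 4 = 4
4 XOR 3 = 7
7 XOR 13 = 10
Nim-value of the tree = 10

10


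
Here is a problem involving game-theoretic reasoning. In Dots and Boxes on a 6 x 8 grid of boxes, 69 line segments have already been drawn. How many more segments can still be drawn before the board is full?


Grid: 6 x 8 boxes, i.e. 7 rows and 9 columns of dots.
Horizontal edges: (rows + 1) * cols = 7 * 8 = 56
Vertical edges: rows * (cols + 1) = 6 * 9 = 54
Total edges: 56 + 54 = 110
Edges drawn: 69
Remaining: 110 - 69 = 41

41


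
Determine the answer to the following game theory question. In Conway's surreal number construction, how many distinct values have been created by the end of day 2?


Day 0: {|} = 0 is born. Count = 1.
Day n: the number of surreal numbers born by day n is 2^(n+1) - 1.
By day 0: 2^1 - 1 = 1
By day 1: 2^2 - 1 = 3
By day 2: 2^3 - 1 = 7
By day 2: 7 surreal numbers.

7


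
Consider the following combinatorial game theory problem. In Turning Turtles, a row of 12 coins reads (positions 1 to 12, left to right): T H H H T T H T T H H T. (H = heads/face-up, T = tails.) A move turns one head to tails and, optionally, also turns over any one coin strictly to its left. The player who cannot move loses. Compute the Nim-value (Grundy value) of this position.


Coins: T H H H T T H T T H H T
Key fact: a single head at position k behaves exactly like a Nim heap of size k (turning it to T and optionally flipping a coin at j < k corresponds to moving the heap from k to j, or to 0), and heads combine as a disjunctive sum (two heads at the same place would cancel, matching j XOR j = 0). So the Nim-value is the XOR of the 1-indexed positions of the heads.
Face-up positions (1-indexed): [2, 3, 4, 7, 10, 11]
XOR 0 with 2: 0 XOR 2 = 2
XOR 2 with 3: 2 XOR 3 = 1
XOR 1 with 4: 1 XOR 4 = 5
XOR 5 with 7: 5 XOR 7 = 2
XOR 2 with 10: 2 XOR 10 = 8
XOR 8 with 11: 8 XOR 11 = 3
Nim-value = 3

3


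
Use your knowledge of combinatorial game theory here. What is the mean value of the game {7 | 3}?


Game = {7 | 3}, a switch {a | b} with numbers a > b.
Its thermograph has left wall a - t and right wall b + t, which meet at t = (a - b)/2, where both equal (a + b)/2. So the mast (mean value) is at (a + b)/2.
Mean = (7 + (3))/2 = 10/2 = 5

5


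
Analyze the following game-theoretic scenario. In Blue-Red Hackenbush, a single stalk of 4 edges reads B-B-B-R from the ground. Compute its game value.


Edges (from ground): B-B-B-R
By Berlekamp's sign-expansion rule, a Blue-Red Hackenbush stalk has the value of the surreal number whose sign sequence is the edge sequence with B -> + and R -> -.
Sign sequence: +++-
Trace the sign expansion in the surreal number tree, starting from 0:
Edge 1: B (sign +) -> bounds (0, +inf), value = 1
Edge 2: B (sign +) -> bounds (1, +inf), value = 2
Edge 3: B (sign +) -> bounds (2, +inf), value = 3
Edge 4: R (sign -) -> bounds (2, 3), value = 5/2
Game value = 5/2

5/2


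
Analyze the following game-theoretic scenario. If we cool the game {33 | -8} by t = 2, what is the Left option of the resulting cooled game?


Original game: {33 | -8} (a switch {a | b} with a > b).
Cooling by t (for t below the temperature (a - b)/2 = 41/2) taxes each move by t: {a | b} cooled by t is {a - t | b + t}.
Cooling amount: t = 2
Cooled Left option: 33 - 2 = 31
Cooled Right option: -8 + 2 = -6
Cooled game: {31 | -6}
Left option = 31

31


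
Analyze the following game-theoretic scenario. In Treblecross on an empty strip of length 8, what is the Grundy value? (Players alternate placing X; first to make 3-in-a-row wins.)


Treblecross: place X on empty cells; 3-in-a-row wins.
Playing within two cells of an existing X lets the opponent win at once, so sensible play treats the cells i-2..i+2 around each X as dead. The player left with no safe cell loses, so this is a normal-play take-away game on strips of safe cells.
Placing X at cell i (0-indexed) of a strip of k safe cells leaves independent strips of sizes max(0, i-2) and max(0, k-i-3). Hence G(k) = mex{ G(max(0,i-2)) XOR G(max(0,k-i-3)) : 0 <= i < k }, with G(0) = 0.
G(1): splits (0,0):0^0=0 -> mex({0}) = 1
G(2): splits (0,0):0^0=0 -> mex({0}) = 1
G(3): splits (0,0):0^0=0 -> mex({0}) = 1
G(4): splits (0,1):0^1=1 (0,0):0^0=0 -> mex({0, 1}) = 2
G(5): splits (0,2):0^1=1 (0,1):0^1=1 (0,0):0^0=0 -> mex({0, 1}) = 2
G(6) = mex({1}) = 0
G(7) = mex({0, 1, 2}) = 3
G(8) = mex({0, 1, 2}) = 3
Therefore G(8) = 3.

3


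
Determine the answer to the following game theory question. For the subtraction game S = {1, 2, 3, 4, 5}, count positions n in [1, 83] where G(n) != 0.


Subtraction set S = {1, 2, 3, 4, 5}, so G(n) = n mod 6.
G(n) = 0 when n is a multiple of 6.
Multiples of 6 in [1, 83]: 13
N-positions (nonzero Grundy) = 83 - 13 = 70

70


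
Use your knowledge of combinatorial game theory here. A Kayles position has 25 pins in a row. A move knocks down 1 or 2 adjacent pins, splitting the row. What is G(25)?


Kayles: a move removes 1 or 2 adjacent pins from a contiguous row.
Removing pins from a row of k leaves two independent rows (a, b) with a + b = k - 1 (one pin) or a + b = k - 2 (two pins); an end removal gives a = 0.
By Sprague-Grundy, G(k) = mex{ G(a) XOR G(b) } over all these splits. G(0) = 0.
G(1): splits (0,0):0^0=0 -> mex({0}) = 1
G(2): splits (0,1):0^1=1 (0,0):0^0=0 -> mex({0, 1}) = 2
G(3): splits (0,2):0^2=2 (1,1):1^1=0 (0,1):0^1=1 -> mex({0, 1, 2}) = 3
G(4): splits (0,3):0^3=3 (1,2):1^2=3 (0,2):0^2=2 (1,1):1^1=0 -> mex({0, 2, 3}) = 1
G(5): splits (0,4):0^1=1 (1,3):1^3=2 (2,2):2^2=0 (0,3):0^3=3 (1,2):1^2=3 -> mex({0, 1, 2, 3}) = 4
G(6) = mex({0, 1, 2, 4}) = 3
G(7) = mex({0, 1, 3, 4, 5}) = 2
G(8) = mex({0, 2, 3, 5, 6}) = 1
G(9) = mex({0, 1, 2, 3, 6, 7}) = 4
G(10) = mex({0, 1, 3, 4, 5, 7}) = 2
G(11) = mex({0, 1, 2, 3, 4, 5}) = 6
G(12) = mex({0, 1, 2, 3, 5, 6, 7}) = 4
G(13) = mex({0, 2, 3, 4, 6, 7}) = 1
G(14) = mex({0, 1, 4, 5, 6, 7}) = 2
G(15) = mex({0, 1, 2, 3, 4, 5, 6}) = 7
G(16) = mex({0, 2, 3, 5, 6, 7}) = 1
G(17) = mex({0, 1, 2, 3, 5, 6, 7}) = 4
G(18) = mex({0, 1, 2, 4, 5, 6}) = 3
G(19) = mex({0, 1, 3, 4, 5, 7}) = 2
G(20) = mex({0, 2, 3, 4, 5, 6, 7}) = 1
G(21) = mex({0, 1, 2, 3, 5, 6, 7}) = 4
G(22) = mex({0, 1, 2, 3, 4, 5, 7}) = 6
G(23) = mex({0, 1, 2, 3, 4, 5, 6}) = 7
G(24) = mex({0, 1, 2, 3, 5, 6, 7}) = 4
G(25) = mex({0, 2, 3, 4, 6, 7}) = 1
Therefore G(25) = 1.

1


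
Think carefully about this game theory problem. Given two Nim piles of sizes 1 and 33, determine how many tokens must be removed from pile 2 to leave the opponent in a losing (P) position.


Piles: 1 and 33
Current XOR: 1 XOR 33 = 32 (non-zero, so this is an N-position).
To make the XOR zero, we need to find a move that balances the piles.
For pile 2 (size 33): target = 33 XOR 32 = 1
We reduce pile 2 from 33 to 1.
Tokens removed: 33 - 1 = 32
Verification: 1 XOR 1 = 0

32


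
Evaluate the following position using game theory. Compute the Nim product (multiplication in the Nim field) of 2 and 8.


Nim multiplication is bilinear over XOR: (u XOR v) * w = (u*w) XOR (v*w).
So we split each operand into its bit components and XOR the pairwise Nim products.
2 = 2 (as XOR of powers of 2).
8 = 8 (as XOR of powers of 2).
Using the standard Nim-product table on single bits:
  2*2 = 3,   2*4 = 8,   2*8 = 12,
  4*4 = 6,   4*8 = 11,  8*8 = 13,
and  1*x = x (identity), k*l = l*k (commutative).
Pairwise Nim products:
  2 * 8 = 12
XOR them: 12 = 12.
Result: 2 * 8 = 12 (in Nim).

12


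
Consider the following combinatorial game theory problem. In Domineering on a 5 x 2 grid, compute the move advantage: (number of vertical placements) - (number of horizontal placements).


Board is 5 x 2 (rows x cols).
Left (vertical) placements: (rows-1) * cols = 4 * 2 = 8
Right (horizontal) placements: rows * (cols-1) = 5 * 1 = 5
Advantage = Left - Right = 8 - 5 = 3

3


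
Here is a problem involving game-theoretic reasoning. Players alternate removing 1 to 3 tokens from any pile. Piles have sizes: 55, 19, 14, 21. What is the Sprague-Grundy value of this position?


Subtraction set: {1, 2, 3}
For this subtraction set, G(n) = n mod 4 (period = max + 1 = 4).
Pile 1 (size 55): G(55) = 55 mod 4 = 3
Pile 2 (size 19): G(19) = 19 mod 4 = 3
Pile 3 (size 14): G(14) = 14 mod 4 = 2
Pile 4 (size 21): G(21) = 21 mod 4 = 1
Total Grundy value = XOR of all: 3 XOR 3 XOR 2 XOR 1 = 3

3


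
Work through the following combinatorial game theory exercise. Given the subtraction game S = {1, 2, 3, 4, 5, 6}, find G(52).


The subtraction set is S = {1, 2, 3, 4, 5, 6}.
G(k) = mex{ G(k - s) : s in S, s <= k }. We compute iteratively: G(0) = 0.
G(1) = mex({0}) = 1
G(2) = mex({0, 1}) = 2
G(3) = mex({0, 1, 2}) = 3
G(4) = mex({0, 1, 2, 3}) = 4
G(5) = mex({0, 1, 2, 3, 4}) = 5
G(6) = mex({0, 1, 2, 3, 4, 5}) = 6
G(7) = mex({1, 2, 3, 4, 5, 6}) = 0
G(8) = mex({0, 2, 3, 4, 5, 6}) = 1
G(9) = mex({0, 1, 3, 4, 5, 6}) = 2
G(10) = mex({0, 1, 2, 4, 5, 6}) = 3
G(11) = mex({0, 1, 2, 3, 5, 6}) = 4
G(12) = mex({0, 1, 2, 3, 4, 6}) = 5
Observe that G(7)..G(12) = 0, 1, 2, 3, 4, 5 repeats G(0)..G(5) = 0, 1, 2, 3, 4, 5.
For k >= max(S) = 6, G(k) is determined by the previous 6 values G(k-6)..G(k-1); a window of 6 consecutive values has recurred shifted by 7, so by induction G(k + 7) = G(k) for all k >= 0: the sequence is periodic from the start with period 7.
One period: G(0..6) = 0, 1, 2, 3, 4, 5, 6.
52 mod 7 = 3, so G(52) = G(3) = 3.

3


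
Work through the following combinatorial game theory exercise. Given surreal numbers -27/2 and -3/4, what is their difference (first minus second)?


x = -27/2, y = -3/4
Converting to common denominator: 4
x = -54/4, y = -3/4
x - y = -27/2 - -3/4 = -51/4

-51/4


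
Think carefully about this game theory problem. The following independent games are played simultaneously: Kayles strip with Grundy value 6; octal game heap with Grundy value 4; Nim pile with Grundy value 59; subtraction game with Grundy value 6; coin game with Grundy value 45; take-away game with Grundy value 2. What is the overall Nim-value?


By the Sprague-Grundy theorem, the Grundy value of a sum of games is the XOR of individual Grundy values.
Kayles strip: Grundy value = 6. Running XOR: 0 XOR 6 = 6
octal game heap: Grundy value = 4. Running XOR: 6 XOR 4 = 2
Nim pile: Grundy value = 59. Running XOR: 2 XOR 59 = 57
subtraction game: Grundy value = 6. Running XOR: 57 XOR 6 = 63
coin game: Grundy value = 45. Running XOR: 63 XOR 45 = 18
take-away game: Grundy value = 2. Running XOR: 18 XOR 2 = 16
The combined Grundy value is 16.

16


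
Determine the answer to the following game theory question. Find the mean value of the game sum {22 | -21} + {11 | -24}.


G1 = {22 | -21}, G2 = {11 | -24}
Each is a switch {a | b} with numbers a > b; its mean value is (a + b)/2, and mean value is additive over game sums: m(G1 + G2) = m(G1) + m(G2).
Mean of G1 = (22 + (-21))/2 = 1/2 = 1/2
Mean of G2 = (11 + (-24))/2 = -13/2 = -13/2
Mean of G1 + G2 = 1/2 + -13/2 = -6

-6


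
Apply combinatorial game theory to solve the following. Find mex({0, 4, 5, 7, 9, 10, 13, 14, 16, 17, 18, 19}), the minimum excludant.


Set = {0, 4, 5, 7, 9, 10, 13, 14, 16, 17, 18, 19}
0 is in the set.
1 is NOT in the set. This is the mex.
mex = 1

1


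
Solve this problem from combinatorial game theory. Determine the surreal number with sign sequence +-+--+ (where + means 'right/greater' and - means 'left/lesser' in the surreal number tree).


Sign expansion: +-+--+
Rule: track bounds (lo, hi), initially (-inf, +inf). On '+', the current value becomes lo and we move to the simplest number in (value, hi): value + 1 if hi = +inf, otherwise the midpoint (value + hi)/2. On '-', the current value becomes hi and we move to value - 1 if lo = -inf, otherwise the midpoint (lo + value)/2.
Start at 0.
Step 1: sign = +, move right. Bounds: (0, +inf). Value = 1
Step 2: sign = -, move left. Bounds: (0, 1). Value = 1/2
Step 3: sign = +, move right. Bounds: (1/2, 1). Value = 3/4
Step 4: sign = -, move left. Bounds: (1/2, 3/4). Value = 5/8
Step 5: sign = -, move left. Bounds: (1/2, 5/8). Value = 9/16
Step 6: sign = +, move right. Bounds: (9/16, 5/8). Value = 19/32
The surreal number with sign expansion +-+--+ is 19/32.

19/32


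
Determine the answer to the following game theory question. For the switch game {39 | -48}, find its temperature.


The game is {39 | -48}, a switch {a | b} with numbers a > b.
Cooling {a | b} by t gives {a - t | b + t}, which stops being hot when a - t = b + t, i.e. at t = (a - b)/2. So the temperature of a switch is (a - b)/2.
Temperature = (Left option - Right option) / 2
= (39 - (-48)) / 2
= 87 / 2
= 87/2

87/2


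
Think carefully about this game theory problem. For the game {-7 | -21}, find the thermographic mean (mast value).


Game = {-7 | -21}, a switch {a | b} with numbers a > b.
Its thermograph has left wall a - t and right wall b + t, which meet at t = (a - b)/2, where both equal (a + b)/2. So the mast (mean value) is at (a + b)/2.
Mean = (-7 + (-21))/2 = -28/2 = -14

-14


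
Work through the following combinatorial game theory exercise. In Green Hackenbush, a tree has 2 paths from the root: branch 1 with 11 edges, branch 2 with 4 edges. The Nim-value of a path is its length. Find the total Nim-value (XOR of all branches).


The tree has 2 branches from the ground vertex.
In Green Hackenbush, the Nim-value of a simple path of length k is k.
Branch 1: length 11, Nim-value = 11
Branch 2: length 4, Nim-value = 4
Total Nim-value = XOR of all branch values:
0 XOR 11 = 11
11 XOR 4 = 15
Nim-value of the tree = 15

15


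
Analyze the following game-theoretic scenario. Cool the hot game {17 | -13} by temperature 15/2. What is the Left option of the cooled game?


Original game: {17 | -13} (a switch {a | b} with a > b).
Cooling by t (for t below the temperature (a - b)/2 = 15) taxes each move by t: {a | b} cooled by t is {a - t | b + t}.
Cooling amount: t = 15/2
Cooled Left option: 17 - 15/2 = 19/2
Cooled Right option: -13 + 15/2 = -11/2
Cooled game: {19/2 | -11/2}
Left option = 19/2

19/2


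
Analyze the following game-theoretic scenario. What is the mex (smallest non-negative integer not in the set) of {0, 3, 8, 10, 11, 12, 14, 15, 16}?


Set = {0, 3, 8, 10, 11, 12, 14, 15, 16}
0 is in the set.
1 is NOT in the set. This is the mex.
mex = 1

1


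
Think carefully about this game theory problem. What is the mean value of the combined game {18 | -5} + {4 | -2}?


G1 = {18 | -5}, G2 = {4 | -2}
Each is a switch {a | b} with numbers a > b; its mean value is (a + b)/2, and mean value is additive over game sums: m(G1 + G2) = m(G1) + m(G2).
Mean of G1 = (18 + (-5))/2 = 13/2 = 13/2
Mean of G2 = (4 + (-2))/2 = 2/2 = 1
Mean of G1 + G2 = 13/2 + 1 = 15/2

15/2


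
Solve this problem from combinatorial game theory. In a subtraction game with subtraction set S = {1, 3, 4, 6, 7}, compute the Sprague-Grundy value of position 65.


The subtraction set is S = {1, 3, 4, 6, 7}.
G(k) = mex{ G(k - s) : s in S, s <= k }. We compute iteratively: G(0) = 0.
G(1) = mex({0}) = 1
G(2) = mex({1}) = 0
G(3) = mex({0}) = 1
G(4) = mex({0, 1}) = 2
G(5) = mex({0, 1, 2}) = 3
G(6) = mex({0, 1, 3}) = 2
G(7) = mex({0, 1, 2}) = 3
G(8) = mex({0, 1, 2, 3}) = 4
G(9) = mex({0, 1, 2, 3, 4}) = 5
G(10) = mex({1, 2, 3, 5}) = 0
G(11) = mex({0, 2, 3, 4}) = 1
G(12) = mex({1, 2, 3, 4, 5}) = 0
G(13) = mex({0, 2, 3, 5}) = 1
G(14) = mex({0, 1, 3, 4}) = 2
G(15) = mex({0, 1, 2, 4, 5}) = 3
G(16) = mex({0, 1, 3, 5}) = 2
Observe that G(10)..G(16) = 0, 1, 0, 1, 2, 3, 2 repeats G(0)..G(6) = 0, 1, 0, 1, 2, 3, 2.
For k >= max(S) = 7, G(k) is determined by the previous 7 values G(k-7)..G(k-1); a window of 7 consecutive values has recurred shifted by 10, so by induction G(k + 10) = G(k) for all k >= 0: the sequence is periodic from the start with period 10.
One period: G(0..9) = 0, 1, 0, 1, 2, 3, 2, 3, 4, 5.
65 mod 10 = 5, so G(65) = G(5) = 3.

3


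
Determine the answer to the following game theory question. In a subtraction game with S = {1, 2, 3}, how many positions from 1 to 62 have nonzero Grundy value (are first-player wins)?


Subtraction set S = {1, 2, 3}, so G(n) = n mod 4.
G(n) = 0 when n is a multiple of 4.
Multiples of 4 in [1, 62]: 15
N-positions (nonzero Grundy) = 62 - 15 = 47

47


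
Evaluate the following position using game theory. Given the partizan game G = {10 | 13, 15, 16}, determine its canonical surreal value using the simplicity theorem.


Left options: {10}, max = 10
Right options: {13, 15, 16}, min = 13
All options are numbers and max(Left) < min(Right), so by the simplicity theorem the value is the simplest (earliest-born) number strictly between 10 and 13.
Integers 11 through 12 all lie strictly between 10 and 13.
Among integers, the simplest (lowest birthday = smallest |n|; 0 is born on day 0, +-n on day n) is 11.
No non-integer in the interval can be simpler: if x is a non-integer in the interval, then floor(x) or ceil(x) also lies in the interval (the interval contains an integer), and both are proper prefixes of x's sign expansion, i.e. born earlier. So the game value is 11.
Game value = 11

11


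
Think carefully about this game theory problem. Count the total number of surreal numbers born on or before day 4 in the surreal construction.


Day 0: {|} = 0 is born. Count = 1.
Day n: the number of surreal numbers born by day n is 2^(n+1) - 1.
By day 0: 2^1 - 1 = 1
By day 1: 2^2 - 1 = 3
By day 2: 2^3 - 1 = 7
By day 3: 2^4 - 1 = 15
By day 4: 2^5 - 1 = 31
By day 4: 31 surreal numbers.

31


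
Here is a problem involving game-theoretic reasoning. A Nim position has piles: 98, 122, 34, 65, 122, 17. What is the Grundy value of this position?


We need the XOR (exclusive or) of all pile sizes.
After XOR-ing pile 1 (size 98): 0 XOR 98 = 98
After XOR-ing pile 2 (size 122): 98 XOR 122 = 24
After XOR-ing pile 3 (size 34): 24 XOR 34 = 58
After XOR-ing pile 4 (size 65): 58 XOR 65 = 123
After XOR-ing pile 5 (size 122): 123 XOR 122 = 1
After XOR-ing pile 6 (size 17): 1 XOR 17 = 16
The Nim-value of this position is 16.

16


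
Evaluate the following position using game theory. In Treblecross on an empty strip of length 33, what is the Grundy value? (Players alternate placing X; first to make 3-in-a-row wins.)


Treblecross: place X on empty cells; 3-in-a-row wins.
Playing within two cells of an existing X lets the opponent win at once, so sensible play treats the cells i-2..i+2 around each X as dead. The player left with no safe cell loses, so this is a normal-play take-away game on strips of safe cells.
Placing X at cell i (0-indexed) of a strip of k safe cells leaves independent strips of sizes max(0, i-2) and max(0, k-i-3). Hence G(k) = mex{ G(max(0,i-2)) XOR G(max(0,k-i-3)) : 0 <= i < k }, with G(0) = 0.
G(1): splits (0,0):0^0=0 -> mex({0}) = 1
G(2): splits (0,0):0^0=0 -> mex({0}) = 1
G(3): splits (0,0):0^0=0 -> mex({0}) = 1
G(4): splits (0,1):0^1=1 (0,0):0^0=0 -> mex({0, 1}) = 2
G(5): splits (0,2):0^1=1 (0,1):0^1=1 (0,0):0^0=0 -> mex({0, 1}) = 2
G(6) = mex({1}) = 0
G(7) = mex({0, 1, 2}) = 3
G(8) = mex({0, 1, 2}) = 3
G(9) = mex({0, 2}) = 1
G(10) = mex({0, 2, 3}) = 1
G(11) = mex({0, 3}) = 1
G(12) = mex({1, 3}) = 0
G(13) = mex({0, 1, 2, 3}) = 4
G(14) = mex({0, 1, 2}) = 3
G(15) = mex({0, 1, 2}) = 3
G(16) = mex({0, 1, 2, 4}) = 3
G(17) = mex({0, 1, 3, 4}) = 2
G(18) = mex({0, 1, 3, 4}) = 2
G(19) = mex({0, 1, 3, 5}) = 2
G(20) = mex({0, 1, 2, 3, 5}) = 4
G(21) = mex({0, 1, 2, 3, 5}) = 4
G(22) = mex({1, 2, 6}) = 0
G(23) = mex({0, 1, 2, 3, 4, 6}) = 5
G(24) = mex({0, 1, 2, 3, 4}) = 5
G(25) = mex({0, 1, 3, 4, 7}) = 2
G(26) = mex({0, 1, 3, 4, 5, 7}) = 2
G(27) = mex({0, 1, 3, 5}) = 2
G(28) = mex({0, 1, 2, 5}) = 3
G(29) = mex({0, 1, 2, 4, 5, 6}) = 3
G(30) = mex({1, 2, 4, 6}) = 0
G(31) = mex({0, 1, 2, 3, 4, 6}) = 5
G(32) = mex({1, 2, 3, 4, 7}) = 0
G(33) = mex({0, 3, 7}) = 1
Therefore G(33) = 1.

1


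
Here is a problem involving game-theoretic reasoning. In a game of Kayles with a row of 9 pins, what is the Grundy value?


Kayles: a move removes 1 or 2 adjacent pins from a contiguous row.
Removing pins from a row of k leaves two independent rows (a, b) with a + b = k - 1 (one pin) or a + b = k - 2 (two pins); an end removal gives a = 0.
By Sprague-Grundy, G(k) = mex{ G(a) XOR G(b) } over all these splits. G(0) = 0.
G(1): splits (0,0):0^0=0 -> mex({0}) = 1
G(2): splits (0,1):0^1=1 (0,0):0^0=0 -> mex({0, 1}) = 2
G(3): splits (0,2):0^2=2 (1,1):1^1=0 (0,1):0^1=1 -> mex({0, 1, 2}) = 3
G(4): splits (0,3):0^3=3 (1,2):1^2=3 (0,2):0^2=2 (1,1):1^1=0 -> mex({0, 2, 3}) = 1
G(5): splits (0,4):0^1=1 (1,3):1^3=2 (2,2):2^2=0 (0,3):0^3=3 (1,2):1^2=3 -> mex({0, 1, 2, 3}) = 4
G(6) = mex({0, 1, 2, 4}) = 3
G(7) = mex({0, 1, 3, 4, 5}) = 2
G(8) = mex({0, 2, 3, 5, 6}) = 1
G(9) = mex({0, 1, 2, 3, 6, 7}) = 4
Therefore G(9) = 4.

4


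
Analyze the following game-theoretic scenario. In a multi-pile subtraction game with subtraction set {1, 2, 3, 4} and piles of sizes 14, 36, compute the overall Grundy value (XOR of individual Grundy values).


Subtraction set: {1, 2, 3, 4}
For this subtraction set, G(n) = n mod 5 (period = max + 1 = 5).
Pile 1 (size 14): G(14) = 14 mod 5 = 4
Pile 2 (size 36): G(36) = 36 mod 5 = 1
Total Grundy value = XOR of all: 4 XOR 1 = 5

5


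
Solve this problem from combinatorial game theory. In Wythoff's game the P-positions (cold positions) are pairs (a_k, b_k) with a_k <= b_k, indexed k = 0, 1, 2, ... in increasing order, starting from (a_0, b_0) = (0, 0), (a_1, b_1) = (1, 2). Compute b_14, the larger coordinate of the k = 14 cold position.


By Wythoff's theorem, a_k = floor(k * phi) and b_k = floor(k * phi^2) = a_k + k, where phi = (1 + sqrt(5))/2 is the golden ratio.
phi = (1 + sqrt(5))/2 = 1.618034
phi^2 = phi + 1 = 2.618034
k = 14
k * phi^2 = 14 * 2.618034 = 36.652476
b_14 = floor(k * phi^2) = 36 (check: a_14 + k = 22 + 14 = 36)

36


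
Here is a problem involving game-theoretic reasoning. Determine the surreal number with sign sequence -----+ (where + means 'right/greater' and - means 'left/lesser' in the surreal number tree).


Sign expansion: -----+
Rule: track bounds (lo, hi), initially (-inf, +inf). On '+', the current value becomes lo and we move to the simplest number in (value, hi): value + 1 if hi = +inf, otherwise the midpoint (value + hi)/2. On '-', the current value becomes hi and we move to value - 1 if lo = -inf, otherwise the midpoint (lo + value)/2.
Start at 0.
Step 1: sign = -, move left. Bounds: (-inf, 0). Value = -1
Step 2: sign = -, move left. Bounds: (-inf, -1). Value = -2
Step 3: sign = -, move left. Bounds: (-inf, -2). Value = -3
Step 4: sign = -, move left. Bounds: (-inf, -3). Value = -4
Step 5: sign = -, move left. Bounds: (-inf, -4). Value = -5
Step 6: sign = +, move right. Bounds: (-5, -4). Value = -9/2
The surreal number with sign expansion -----+ is -9/2.

-9/2


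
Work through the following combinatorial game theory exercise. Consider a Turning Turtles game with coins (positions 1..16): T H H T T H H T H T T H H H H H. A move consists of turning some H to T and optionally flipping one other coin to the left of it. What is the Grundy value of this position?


Coins: T H H T T H H T H T T H H H H H
Key fact: a single head at position k behaves exactly like a Nim heap of size k (turning it to T and optionally flipping a coin at j < k corresponds to moving the heap from k to j, or to 0), and heads combine as a disjunctive sum (two heads at the same place would cancel, matching j XOR j = 0). So the Nim-value is the XOR of the 1-indexed positions of the heads.
Face-up positions (1-indexed): [2, 3, 6, 7, 9, 12, 13, 14, 15, 16]
XOR 0 with 2: 0 XOR 2 = 2
XOR 2 with 3: 2 XOR 3 = 1
XOR 1 with 6: 1 XOR 6 = 7
XOR 7 with 7: 7 XOR 7 = 0
XOR 0 with 9: 0 XOR 9 = 9
XOR 9 with 12: 9 XOR 12 = 5
XOR 5 with 13: 5 XOR 13 = 8
XOR 8 with 14: 8 XOR 14 = 6
XOR 6 with 15: 6 XOR 15 = 9
XOR 9 with 16: 9 XOR 16 = 25
Nim-value = 25

25


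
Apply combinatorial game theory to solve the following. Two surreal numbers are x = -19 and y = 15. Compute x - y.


x = -19, y = 15
x - y = -19 - 15 = -34

-34


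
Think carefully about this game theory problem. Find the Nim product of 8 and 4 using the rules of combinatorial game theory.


Nim multiplication is bilinear over XOR: (u XOR v) * w = (u*w) XOR (v*w).
So we split each operand into its bit components and XOR the pairwise Nim products.
8 = 8 (as XOR of powers of 2).
4 = 4 (as XOR of powers of 2).
Using the standard Nim-product table on single bits:
  2*2 = 3,   2*4 = 8,   2*8 = 12,
  4*4 = 6,   4*8 = 11,  8*8 = 13,
and  1*x = x (identity), k*l = l*k (commutative).
Pairwise Nim products:
  8 * 4 = 11
XOR them: 11 = 11.
Result: 8 * 4 = 11 (in Nim).

11
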